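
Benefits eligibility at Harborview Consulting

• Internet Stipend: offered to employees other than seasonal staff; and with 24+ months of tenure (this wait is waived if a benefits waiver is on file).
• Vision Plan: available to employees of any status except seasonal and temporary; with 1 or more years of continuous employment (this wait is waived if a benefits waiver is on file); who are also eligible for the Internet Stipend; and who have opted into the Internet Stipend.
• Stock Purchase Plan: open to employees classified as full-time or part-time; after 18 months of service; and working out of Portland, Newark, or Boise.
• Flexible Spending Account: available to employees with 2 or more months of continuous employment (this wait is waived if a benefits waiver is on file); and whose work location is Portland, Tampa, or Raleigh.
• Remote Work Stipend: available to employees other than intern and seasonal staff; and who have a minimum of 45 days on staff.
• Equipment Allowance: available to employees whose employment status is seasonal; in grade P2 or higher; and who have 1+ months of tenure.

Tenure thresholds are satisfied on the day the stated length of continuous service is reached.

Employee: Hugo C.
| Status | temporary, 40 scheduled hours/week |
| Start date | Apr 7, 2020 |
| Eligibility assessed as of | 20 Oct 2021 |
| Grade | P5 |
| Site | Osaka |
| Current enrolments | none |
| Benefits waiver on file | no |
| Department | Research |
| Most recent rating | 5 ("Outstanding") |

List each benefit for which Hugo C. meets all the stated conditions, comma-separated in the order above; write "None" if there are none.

Remote Work Stipend

Service from Apr 7, 2020 to 20 Oct 2021: 561 days.
Internet Stipend — status temporary ✓ (not excluded); no waiver, service 561 days < 24 months (≈720 days) ✗ → not eligible.
Vision Plan — status temporary ✗ (excluded) → not eligible.
Stock Purchase Plan — status temporary ✗ (requires full-time or part-time) → not eligible.
Flexible Spending Account — no waiver, service 561 days ≥ 2 months (≈60 days) ✓; site Osaka ✗ (not Portland, Tampa, or Raleigh) → not eligible.
Remote Work Stipend — status temporary ✓ (not excluded); service 561 days ≥ 45 days ✓ → eligible.
Equipment Allowance — status temporary ✗ (requires seasonal) → not eligible.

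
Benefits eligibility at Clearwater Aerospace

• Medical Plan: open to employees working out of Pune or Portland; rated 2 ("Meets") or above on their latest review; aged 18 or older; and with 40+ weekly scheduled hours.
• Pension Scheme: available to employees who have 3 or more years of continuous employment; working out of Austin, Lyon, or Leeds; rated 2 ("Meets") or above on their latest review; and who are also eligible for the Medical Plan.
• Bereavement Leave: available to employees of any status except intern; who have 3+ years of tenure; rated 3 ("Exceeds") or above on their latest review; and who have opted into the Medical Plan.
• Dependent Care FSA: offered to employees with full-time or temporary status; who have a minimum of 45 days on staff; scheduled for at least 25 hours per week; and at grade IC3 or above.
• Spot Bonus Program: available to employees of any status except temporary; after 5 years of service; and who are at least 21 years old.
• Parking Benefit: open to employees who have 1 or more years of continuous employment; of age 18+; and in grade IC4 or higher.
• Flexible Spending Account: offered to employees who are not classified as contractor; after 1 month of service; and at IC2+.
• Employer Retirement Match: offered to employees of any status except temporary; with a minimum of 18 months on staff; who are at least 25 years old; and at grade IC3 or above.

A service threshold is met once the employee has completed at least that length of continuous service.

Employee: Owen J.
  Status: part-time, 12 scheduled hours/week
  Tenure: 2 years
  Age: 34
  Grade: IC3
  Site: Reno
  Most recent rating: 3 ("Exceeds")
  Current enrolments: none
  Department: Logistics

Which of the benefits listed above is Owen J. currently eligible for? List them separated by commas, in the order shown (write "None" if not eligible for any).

Medical Plan — site Reno ✗ (not Pune or Portland) → not eligible.
Pension Scheme — service 2 years < 3 years ✗ → not eligible.
Bereavement Leave — status part-time ✓ (not excluded); service 2 years < 3 years ✗ → not eligible.
Dependent Care FSA — status part-time ✗ (requires full-time or temporary) → not eligible.
Spot Bonus Program — status part-time ✓ (not excluded); service 2 years < 5 years ✗ → not eligible.
Parking Benefit — service 2 years ≥ 1 year ✓; age 34 ≥ 18 ✓; grade IC3 < IC4 ✗ → not eligible.
Flexible Spending Account — status part-time ✓ (not excluded); service 2 years ≥ 1 month (≈30 days) ✓; grade IC3 ≥ IC2 ✓ → eligible.
Employer Retirement Match — status part-time ✓ (not excluded); service 2 years ≥ 18 months (≈540 days) ✓; age 34 ≥ 25 ✓; grade IC3 ≥ IC3 ✓ → eligible.

Flexible Spending Account, Employer Retirement Match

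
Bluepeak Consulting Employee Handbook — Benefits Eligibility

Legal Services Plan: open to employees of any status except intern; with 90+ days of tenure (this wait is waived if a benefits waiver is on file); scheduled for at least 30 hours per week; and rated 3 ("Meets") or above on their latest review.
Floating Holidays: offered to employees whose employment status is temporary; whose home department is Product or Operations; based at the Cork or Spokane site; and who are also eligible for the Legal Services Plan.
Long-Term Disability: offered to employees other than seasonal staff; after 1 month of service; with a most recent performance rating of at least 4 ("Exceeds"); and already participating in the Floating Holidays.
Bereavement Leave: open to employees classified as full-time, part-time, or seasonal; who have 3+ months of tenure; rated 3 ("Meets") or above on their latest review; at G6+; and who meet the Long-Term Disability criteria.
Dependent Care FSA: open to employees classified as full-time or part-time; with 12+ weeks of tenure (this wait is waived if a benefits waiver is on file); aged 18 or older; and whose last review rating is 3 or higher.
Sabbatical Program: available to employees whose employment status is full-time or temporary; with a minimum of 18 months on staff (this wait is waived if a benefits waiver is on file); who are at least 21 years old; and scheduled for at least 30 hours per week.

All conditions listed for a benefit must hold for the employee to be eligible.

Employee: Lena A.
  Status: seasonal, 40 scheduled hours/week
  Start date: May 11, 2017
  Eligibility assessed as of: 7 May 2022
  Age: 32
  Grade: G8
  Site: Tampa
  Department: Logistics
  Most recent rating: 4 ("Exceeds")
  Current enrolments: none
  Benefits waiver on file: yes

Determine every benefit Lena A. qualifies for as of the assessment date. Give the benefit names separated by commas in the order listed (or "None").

Service from May 11, 2017 to 7 May 2022: 1822 days.
Legal Services Plan — status seasonal ✓ (not excluded); benefits waiver on file ✓; 40 hrs/wk ≥ 30 ✓; rating 4 ≥ 3 ✓ → eligible.
Floating Holidays — status seasonal ✗ (requires temporary) → not eligible.
Long-Term Disability — status seasonal ✗ (excluded) → not eligible.
Bereavement Leave — status seasonal ✓; service 1822 days ≥ 3 months (≈90 days) ✓; rating 4 ≥ 3 ✓; grade G8 ≥ G6 ✓; not eligible for Long-Term Disability ✗ → not eligible.
Dependent Care FSA — status seasonal ✗ (requires full-time or part-time) → not eligible.
Sabbatical Program — status seasonal ✗ (requires full-time or temporary) → not eligible.

Legal Services Plan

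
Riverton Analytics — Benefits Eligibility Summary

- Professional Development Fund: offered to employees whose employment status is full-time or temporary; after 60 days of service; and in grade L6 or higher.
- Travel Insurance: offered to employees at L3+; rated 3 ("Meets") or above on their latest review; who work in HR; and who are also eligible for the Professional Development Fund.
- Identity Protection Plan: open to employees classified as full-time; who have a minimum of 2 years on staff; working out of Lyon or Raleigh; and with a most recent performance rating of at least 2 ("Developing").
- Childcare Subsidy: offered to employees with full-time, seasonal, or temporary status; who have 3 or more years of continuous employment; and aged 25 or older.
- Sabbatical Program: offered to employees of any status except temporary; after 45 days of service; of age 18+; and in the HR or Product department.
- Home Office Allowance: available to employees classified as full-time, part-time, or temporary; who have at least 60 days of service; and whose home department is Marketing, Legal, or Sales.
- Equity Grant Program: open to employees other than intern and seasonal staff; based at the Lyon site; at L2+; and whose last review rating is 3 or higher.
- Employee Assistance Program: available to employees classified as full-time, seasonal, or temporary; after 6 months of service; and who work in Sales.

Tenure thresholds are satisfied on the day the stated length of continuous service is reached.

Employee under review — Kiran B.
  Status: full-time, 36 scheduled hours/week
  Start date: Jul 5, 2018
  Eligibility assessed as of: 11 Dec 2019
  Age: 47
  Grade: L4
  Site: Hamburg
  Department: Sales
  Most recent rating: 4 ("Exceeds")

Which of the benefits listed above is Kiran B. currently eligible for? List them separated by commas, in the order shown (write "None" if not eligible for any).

Service from Jul 5, 2018 to 11 Dec 2019: 524 days.
Professional Development Fund — status full-time ✓; service 524 days ≥ 60 days ✓; grade L4 < L6 ✗ → not eligible.
Travel Insurance — grade L4 ≥ L3 ✓; rating 4 ≥ 3 ✓; dept Sales ✗ → not eligible.
Identity Protection Plan — status full-time ✓; service 524 days < 2 years (≈730 days) ✗ → not eligible.
Childcare Subsidy — status full-time ✓; service 524 days < 3 years (≈1095 days) ✗ → not eligible.
Sabbatical Program — status full-time ✓ (not excluded); service 524 days ≥ 45 days ✓; age 47 ≥ 18 ✓; dept Sales ✗ → not eligible.
Home Office Allowance — status full-time ✓; service 524 days ≥ 60 days ✓; dept Sales ✓ → eligible.
Equity Grant Program — status full-time ✓ (not excluded); site Hamburg ✗ (not Lyon) → not eligible.
Employee Assistance Program — status full-time ✓; service 524 days ≥ 6 months (≈180 days) ✓; dept Sales ✓ → eligible.

Home Office Allowance, Employee Assistance Program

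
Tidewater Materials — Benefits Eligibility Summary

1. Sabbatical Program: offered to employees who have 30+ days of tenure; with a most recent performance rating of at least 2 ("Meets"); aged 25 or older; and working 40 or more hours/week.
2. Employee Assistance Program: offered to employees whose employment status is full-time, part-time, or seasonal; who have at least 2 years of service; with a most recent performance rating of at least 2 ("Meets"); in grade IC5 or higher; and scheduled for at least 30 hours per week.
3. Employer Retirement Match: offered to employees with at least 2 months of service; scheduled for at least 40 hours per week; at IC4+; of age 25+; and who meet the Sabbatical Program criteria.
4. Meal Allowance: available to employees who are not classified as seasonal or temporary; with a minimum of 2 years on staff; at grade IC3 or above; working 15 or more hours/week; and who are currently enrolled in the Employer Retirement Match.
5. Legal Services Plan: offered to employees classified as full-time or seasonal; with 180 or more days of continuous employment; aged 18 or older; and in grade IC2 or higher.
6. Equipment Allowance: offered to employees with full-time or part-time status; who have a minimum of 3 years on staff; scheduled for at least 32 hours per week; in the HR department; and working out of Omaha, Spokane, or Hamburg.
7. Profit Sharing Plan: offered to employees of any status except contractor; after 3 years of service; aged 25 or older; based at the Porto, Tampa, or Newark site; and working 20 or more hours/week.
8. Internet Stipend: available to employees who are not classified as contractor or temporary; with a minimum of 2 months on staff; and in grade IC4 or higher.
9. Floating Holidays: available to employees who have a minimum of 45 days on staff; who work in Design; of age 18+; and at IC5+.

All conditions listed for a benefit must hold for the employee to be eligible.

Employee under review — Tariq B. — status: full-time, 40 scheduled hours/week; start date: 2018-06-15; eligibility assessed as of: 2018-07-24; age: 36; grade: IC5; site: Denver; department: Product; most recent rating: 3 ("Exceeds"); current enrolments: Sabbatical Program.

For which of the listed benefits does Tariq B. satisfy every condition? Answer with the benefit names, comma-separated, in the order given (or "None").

Sabbatical Program

Service from 2018-06-15 to 2018-07-24: 39 days.
Sabbatical Program — service 39 days ≥ 30 days ✓; rating 3 ≥ 2 ✓; age 36 ≥ 25 ✓; 40 hrs/wk ≥ 40 ✓ → eligible.
Employee Assistance Program — status full-time ✓; service 39 days < 2 years (≈730 days) ✗ → not eligible.
Employer Retirement Match — service 39 days < 2 months (≈60 days) ✗ → not eligible.
Meal Allowance — status full-time ✓ (not excluded); service 39 days < 2 years (≈730 days) ✗ → not eligible.
Legal Services Plan — status full-time ✓; service 39 days < 180 days ✗ → not eligible.
Equipment Allowance — status full-time ✓; service 39 days < 3 years (≈1095 days) ✗ → not eligible.
Profit Sharing Plan — status full-time ✓ (not excluded); service 39 days < 3 years (≈1095 days) ✗ → not eligible.
Internet Stipend — status full-time ✓ (not excluded); service 39 days < 2 months (≈60 days) ✗ → not eligible.
Floating Holidays — service 39 days < 45 days ✗ → not eligible.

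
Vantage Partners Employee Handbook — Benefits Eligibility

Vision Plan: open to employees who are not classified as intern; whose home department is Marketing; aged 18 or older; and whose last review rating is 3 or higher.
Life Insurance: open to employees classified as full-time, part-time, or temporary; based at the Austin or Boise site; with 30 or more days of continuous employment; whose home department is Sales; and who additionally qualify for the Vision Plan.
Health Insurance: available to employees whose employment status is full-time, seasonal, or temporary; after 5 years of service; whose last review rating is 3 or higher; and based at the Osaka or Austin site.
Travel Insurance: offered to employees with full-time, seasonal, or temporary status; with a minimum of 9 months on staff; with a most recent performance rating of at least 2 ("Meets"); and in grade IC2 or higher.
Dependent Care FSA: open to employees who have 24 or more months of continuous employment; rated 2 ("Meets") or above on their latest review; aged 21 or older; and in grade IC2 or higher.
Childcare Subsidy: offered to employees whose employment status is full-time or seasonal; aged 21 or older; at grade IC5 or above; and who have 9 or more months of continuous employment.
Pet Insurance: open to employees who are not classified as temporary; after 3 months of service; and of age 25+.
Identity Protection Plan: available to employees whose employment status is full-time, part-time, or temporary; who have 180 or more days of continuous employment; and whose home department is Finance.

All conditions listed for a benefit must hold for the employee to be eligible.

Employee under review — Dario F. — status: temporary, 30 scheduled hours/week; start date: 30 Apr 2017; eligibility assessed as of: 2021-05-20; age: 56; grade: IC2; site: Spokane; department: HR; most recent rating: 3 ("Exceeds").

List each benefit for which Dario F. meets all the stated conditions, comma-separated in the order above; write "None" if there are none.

Service from 30 Apr 2017 to 2021-05-20: 1481 days.
Vision Plan — status temporary ✓ (not excluded); dept HR ✗ → not eligible.
Life Insurance — status temporary ✓; site Spokane ✗ (not Austin or Boise) → not eligible.
Health Insurance — status temporary ✓; service 1481 days < 5 years (≈1825 days) ✗ → not eligible.
Travel Insurance — status temporary ✓; service 1481 days ≥ 9 months (≈270 days) ✓; rating 3 ≥ 2 ✓; grade IC2 ≥ IC2 ✓ → eligible.
Dependent Care FSA — service 1481 days ≥ 24 months (≈720 days) ✓; rating 3 ≥ 2 ✓; age 56 ≥ 21 ✓; grade IC2 ≥ IC2 ✓ → eligible.
Childcare Subsidy — status temporary ✗ (requires full-time or seasonal) → not eligible.
Pet Insurance — status temporary ✗ (excluded) → not eligible.
Identity Protection Plan — status temporary ✓; service 1481 days ≥ 180 days ✓; dept HR ✗ → not eligible.

Travel Insurance, Dependent Care FSA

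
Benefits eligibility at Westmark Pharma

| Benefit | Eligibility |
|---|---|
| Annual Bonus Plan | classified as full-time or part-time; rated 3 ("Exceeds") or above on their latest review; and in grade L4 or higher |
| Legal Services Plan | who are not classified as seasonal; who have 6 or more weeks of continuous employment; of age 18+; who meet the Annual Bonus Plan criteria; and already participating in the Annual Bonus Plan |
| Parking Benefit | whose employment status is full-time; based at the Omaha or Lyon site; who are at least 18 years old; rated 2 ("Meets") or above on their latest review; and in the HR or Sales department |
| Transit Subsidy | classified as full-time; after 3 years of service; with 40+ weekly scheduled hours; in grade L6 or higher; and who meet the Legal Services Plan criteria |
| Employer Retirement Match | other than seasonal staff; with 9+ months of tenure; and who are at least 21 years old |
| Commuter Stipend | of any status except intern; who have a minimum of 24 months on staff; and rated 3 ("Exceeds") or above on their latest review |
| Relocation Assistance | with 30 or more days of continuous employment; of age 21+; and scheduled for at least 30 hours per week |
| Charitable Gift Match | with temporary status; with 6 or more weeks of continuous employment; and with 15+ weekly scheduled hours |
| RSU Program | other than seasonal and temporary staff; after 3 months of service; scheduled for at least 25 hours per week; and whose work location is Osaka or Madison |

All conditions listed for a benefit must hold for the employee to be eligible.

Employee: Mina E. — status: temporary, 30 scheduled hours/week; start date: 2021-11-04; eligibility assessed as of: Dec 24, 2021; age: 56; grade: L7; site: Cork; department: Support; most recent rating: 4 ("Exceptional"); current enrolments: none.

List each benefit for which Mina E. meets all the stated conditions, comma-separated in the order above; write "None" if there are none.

Service from 2021-11-04 to Dec 24, 2021: 50 days.
Annual Bonus Plan — status temporary ✗ (requires full-time or part-time) → not eligible.
Legal Services Plan — status temporary ✓ (not excluded); service 50 days ≥ 6 weeks (≈42 days) ✓; age 56 ≥ 18 ✓; not eligible for Annual Bonus Plan ✗ → not eligible.
Parking Benefit — status temporary ✗ (requires full-time) → not eligible.
Transit Subsidy — status temporary ✗ (requires full-time) → not eligible.
Employer Retirement Match — status temporary ✓ (not excluded); service 50 days < 9 months (≈270 days) ✗ → not eligible.
Commuter Stipend — status temporary ✓ (not excluded); service 50 days < 24 months (≈720 days) ✗ → not eligible.
Relocation Assistance — service 50 days ≥ 30 days ✓; age 56 ≥ 21 ✓; 30 hrs/wk ≥ 30 ✓ → eligible.
Charitable Gift Match — status temporary ✓; service 50 days ≥ 6 weeks (≈42 days) ✓; 30 hrs/wk ≥ 15 ✓ → eligible.
RSU Program — status temporary ✗ (excluded) → not eligible.

Relocation Assistance, Charitable Gift Match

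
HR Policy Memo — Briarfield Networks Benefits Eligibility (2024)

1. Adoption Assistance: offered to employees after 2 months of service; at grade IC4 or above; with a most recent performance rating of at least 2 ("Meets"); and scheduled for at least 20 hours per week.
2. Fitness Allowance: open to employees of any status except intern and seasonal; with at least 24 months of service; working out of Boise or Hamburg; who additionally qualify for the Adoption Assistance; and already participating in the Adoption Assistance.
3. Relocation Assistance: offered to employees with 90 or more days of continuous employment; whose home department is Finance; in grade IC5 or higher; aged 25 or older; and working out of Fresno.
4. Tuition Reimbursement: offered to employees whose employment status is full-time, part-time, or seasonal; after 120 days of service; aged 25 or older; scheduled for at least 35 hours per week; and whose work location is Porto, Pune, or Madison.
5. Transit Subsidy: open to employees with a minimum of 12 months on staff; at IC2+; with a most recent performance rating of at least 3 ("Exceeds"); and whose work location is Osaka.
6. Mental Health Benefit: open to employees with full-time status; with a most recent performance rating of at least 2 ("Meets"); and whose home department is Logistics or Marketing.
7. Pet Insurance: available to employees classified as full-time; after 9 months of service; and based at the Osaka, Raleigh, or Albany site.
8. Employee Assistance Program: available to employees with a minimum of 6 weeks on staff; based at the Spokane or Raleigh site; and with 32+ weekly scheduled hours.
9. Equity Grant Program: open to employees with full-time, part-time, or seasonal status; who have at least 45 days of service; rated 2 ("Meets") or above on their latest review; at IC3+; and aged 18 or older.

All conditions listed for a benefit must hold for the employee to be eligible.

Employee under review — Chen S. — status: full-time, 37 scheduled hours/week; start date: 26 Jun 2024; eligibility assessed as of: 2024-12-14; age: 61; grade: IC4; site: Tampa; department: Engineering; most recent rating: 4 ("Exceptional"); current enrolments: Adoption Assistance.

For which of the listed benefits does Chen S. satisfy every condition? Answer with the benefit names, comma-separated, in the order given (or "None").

Service from 26 Jun 2024 to 2024-12-14: 171 days.
Adoption Assistance — service 171 days ≥ 2 months (≈60 days) ✓; grade IC4 ≥ IC4 ✓; rating 4 ≥ 2 ✓; 37 hrs/wk ≥ 20 ✓ → eligible.
Fitness Allowance — status full-time ✓ (not excluded); service 171 days < 24 months (≈720 days) ✗ → not eligible.
Relocation Assistance — service 171 days ≥ 90 days ✓; dept Engineering ✗ → not eligible.
Tuition Reimbursement — status full-time ✓; service 171 days ≥ 120 days ✓; age 61 ≥ 25 ✓; 37 hrs/wk ≥ 35 ✓; site Tampa ✗ (not Porto, Pune, or Madison) → not eligible.
Transit Subsidy — service 171 days < 12 months (≈360 days) ✗ → not eligible.
Mental Health Benefit — status full-time ✓; rating 4 ≥ 2 ✓; dept Engineering ✗ → not eligible.
Pet Insurance — status full-time ✓; service 171 days < 9 months (≈270 days) ✗ → not eligible.
Employee Assistance Program — service 171 days ≥ 6 weeks (≈42 days) ✓; site Tampa ✗ (not Spokane or Raleigh) → not eligible.
Equity Grant Program — status full-time ✓; service 171 days ≥ 45 days ✓; rating 4 ≥ 2 ✓; grade IC4 ≥ IC3 ✓; age 61 ≥ 18 ✓ → eligible.

Adoption Assistance, Equity Grant Program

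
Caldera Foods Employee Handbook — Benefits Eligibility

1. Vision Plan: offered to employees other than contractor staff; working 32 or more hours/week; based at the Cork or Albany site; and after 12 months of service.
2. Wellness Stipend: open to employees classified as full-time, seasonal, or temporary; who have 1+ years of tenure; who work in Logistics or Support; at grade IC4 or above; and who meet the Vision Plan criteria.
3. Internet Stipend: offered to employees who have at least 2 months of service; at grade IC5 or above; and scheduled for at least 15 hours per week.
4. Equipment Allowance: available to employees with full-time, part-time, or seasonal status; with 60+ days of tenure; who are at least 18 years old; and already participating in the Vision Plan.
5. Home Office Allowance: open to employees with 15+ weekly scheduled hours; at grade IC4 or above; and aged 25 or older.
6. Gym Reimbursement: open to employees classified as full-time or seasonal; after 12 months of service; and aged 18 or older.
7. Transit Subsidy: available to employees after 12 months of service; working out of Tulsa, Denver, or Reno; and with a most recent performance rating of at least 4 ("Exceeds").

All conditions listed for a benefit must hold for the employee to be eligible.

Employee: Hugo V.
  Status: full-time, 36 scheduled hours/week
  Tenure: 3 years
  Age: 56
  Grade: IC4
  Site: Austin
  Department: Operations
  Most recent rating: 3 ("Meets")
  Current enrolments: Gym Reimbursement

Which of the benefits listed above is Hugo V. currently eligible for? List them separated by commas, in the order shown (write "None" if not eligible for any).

Vision Plan — status full-time ✓ (not excluded); 36 hrs/wk ≥ 32 ✓; site Austin ✗ (not Cork or Albany) → not eligible.
Wellness Stipend — status full-time ✓; service 3 years ≥ 1 year ✓; dept Operations ✗ → not eligible.
Internet Stipend — service 3 years ≥ 2 months (≈60 days) ✓; grade IC4 < IC5 ✗ → not eligible.
Equipment Allowance — status full-time ✓; service 3 years ≥ 60 days ✓; age 56 ≥ 18 ✓; not enrolled in Vision Plan ✗ → not eligible.
Home Office Allowance — 36 hrs/wk ≥ 15 ✓; grade IC4 ≥ IC4 ✓; age 56 ≥ 25 ✓ → eligible.
Gym Reimbursement — status full-time ✓; service 3 years ≥ 12 months (≈360 days) ✓; age 56 ≥ 18 ✓ → eligible.
Transit Subsidy — service 3 years ≥ 12 months (≈360 days) ✓; site Austin ✗ (not Tulsa, Denver, or Reno) → not eligible.

Home Office Allowance, Gym Reimbursement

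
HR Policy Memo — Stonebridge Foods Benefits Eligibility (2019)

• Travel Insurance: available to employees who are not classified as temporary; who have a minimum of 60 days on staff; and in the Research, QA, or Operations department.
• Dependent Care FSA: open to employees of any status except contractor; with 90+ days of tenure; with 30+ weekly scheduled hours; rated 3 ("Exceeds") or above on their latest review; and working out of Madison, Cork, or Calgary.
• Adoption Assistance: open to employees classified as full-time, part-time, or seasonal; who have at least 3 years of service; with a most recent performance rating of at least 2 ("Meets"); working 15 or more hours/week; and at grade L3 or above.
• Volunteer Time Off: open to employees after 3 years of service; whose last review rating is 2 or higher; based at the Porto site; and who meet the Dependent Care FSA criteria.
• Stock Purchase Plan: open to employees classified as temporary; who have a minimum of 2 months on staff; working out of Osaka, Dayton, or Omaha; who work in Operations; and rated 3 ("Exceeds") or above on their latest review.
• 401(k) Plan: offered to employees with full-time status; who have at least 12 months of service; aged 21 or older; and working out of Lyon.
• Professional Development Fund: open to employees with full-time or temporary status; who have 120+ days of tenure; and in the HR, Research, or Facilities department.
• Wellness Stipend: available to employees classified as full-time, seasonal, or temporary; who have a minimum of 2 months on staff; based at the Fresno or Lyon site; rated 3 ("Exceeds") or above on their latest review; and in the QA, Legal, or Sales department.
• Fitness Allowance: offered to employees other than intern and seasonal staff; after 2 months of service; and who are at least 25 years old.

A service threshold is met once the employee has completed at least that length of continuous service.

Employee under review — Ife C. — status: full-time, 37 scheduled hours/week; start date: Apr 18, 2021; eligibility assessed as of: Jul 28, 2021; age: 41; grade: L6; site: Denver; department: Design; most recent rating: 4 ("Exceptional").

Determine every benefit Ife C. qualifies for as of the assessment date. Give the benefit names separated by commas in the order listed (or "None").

Fitness Allowance

Service from Apr 18, 2021 to Jul 28, 2021: 101 days.
Travel Insurance — status full-time ✓ (not excluded); service 101 days ≥ 60 days ✓; dept Design ✗ → not eligible.
Dependent Care FSA — status full-time ✓ (not excluded); service 101 days ≥ 90 days ✓; 37 hrs/wk ≥ 30 ✓; rating 4 ≥ 3 ✓; site Denver ✗ (not Madison, Cork, or Calgary) → not eligible.
Adoption Assistance — status full-time ✓; service 101 days < 3 years (≈1095 days) ✗ → not eligible.
Volunteer Time Off — service 101 days < 3 years (≈1095 days) ✗ → not eligible.
Stock Purchase Plan — status full-time ✗ (requires temporary) → not eligible.
401(k) Plan — status full-time ✓; service 101 days < 12 months (≈360 days) ✗ → not eligible.
Professional Development Fund — status full-time ✓; service 101 days < 120 days ✗ → not eligible.
Wellness Stipend — status full-time ✓; service 101 days ≥ 2 months (≈60 days) ✓; site Denver ✗ (not Fresno or Lyon) → not eligible.
Fitness Allowance — status full-time ✓ (not excluded); service 101 days ≥ 2 months (≈60 days) ✓; age 41 ≥ 25 ✓ → eligible.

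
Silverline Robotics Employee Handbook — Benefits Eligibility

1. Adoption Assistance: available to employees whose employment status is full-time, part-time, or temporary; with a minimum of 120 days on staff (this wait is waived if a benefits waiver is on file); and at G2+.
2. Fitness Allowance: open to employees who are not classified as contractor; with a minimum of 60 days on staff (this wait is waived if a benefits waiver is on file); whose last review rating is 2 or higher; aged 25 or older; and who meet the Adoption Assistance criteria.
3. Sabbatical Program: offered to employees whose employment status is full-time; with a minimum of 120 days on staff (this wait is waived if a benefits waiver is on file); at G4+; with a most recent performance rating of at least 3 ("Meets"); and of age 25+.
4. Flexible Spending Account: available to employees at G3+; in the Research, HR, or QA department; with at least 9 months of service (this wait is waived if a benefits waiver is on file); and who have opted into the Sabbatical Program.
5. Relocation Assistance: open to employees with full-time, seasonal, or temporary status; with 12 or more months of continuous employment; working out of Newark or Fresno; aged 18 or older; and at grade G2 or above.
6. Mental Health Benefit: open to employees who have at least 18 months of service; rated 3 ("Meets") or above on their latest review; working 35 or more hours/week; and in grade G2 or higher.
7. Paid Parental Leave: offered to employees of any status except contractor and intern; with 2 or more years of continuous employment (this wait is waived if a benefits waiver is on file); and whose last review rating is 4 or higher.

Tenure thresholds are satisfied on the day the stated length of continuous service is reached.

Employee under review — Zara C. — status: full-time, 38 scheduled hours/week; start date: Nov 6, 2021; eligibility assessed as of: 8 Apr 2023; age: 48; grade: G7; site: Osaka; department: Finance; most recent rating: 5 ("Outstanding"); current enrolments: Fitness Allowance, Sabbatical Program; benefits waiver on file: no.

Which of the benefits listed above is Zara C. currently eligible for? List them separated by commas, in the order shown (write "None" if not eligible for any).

Adoption Assistance, Fitness Allowance, Sabbatical Program

Service from Nov 6, 2021 to 8 Apr 2023: 518 days.
Adoption Assistance — status full-time ✓; no waiver, service 518 days ≥ 120 days ✓; grade G7 ≥ G2 ✓ → eligible.
Fitness Allowance — status full-time ✓ (not excluded); no waiver, service 518 days ≥ 60 days ✓; rating 5 ≥ 2 ✓; age 48 ≥ 25 ✓; eligible for Adoption Assistance ✓ → eligible.
Sabbatical Program — status full-time ✓; no waiver, service 518 days ≥ 120 days ✓; grade G7 ≥ G4 ✓; rating 5 ≥ 3 ✓; age 48 ≥ 25 ✓ → eligible.
Flexible Spending Account — grade G7 ≥ G3 ✓; dept Finance ✗ → not eligible.
Relocation Assistance — status full-time ✓; service 518 days ≥ 12 months (≈360 days) ✓; site Osaka ✗ (not Newark or Fresno) → not eligible.
Mental Health Benefit — service 518 days < 18 months (≈540 days) ✗ → not eligible.
Paid Parental Leave — status full-time ✓ (not excluded); no waiver, service 518 days < 2 years (≈730 days) ✗ → not eligible.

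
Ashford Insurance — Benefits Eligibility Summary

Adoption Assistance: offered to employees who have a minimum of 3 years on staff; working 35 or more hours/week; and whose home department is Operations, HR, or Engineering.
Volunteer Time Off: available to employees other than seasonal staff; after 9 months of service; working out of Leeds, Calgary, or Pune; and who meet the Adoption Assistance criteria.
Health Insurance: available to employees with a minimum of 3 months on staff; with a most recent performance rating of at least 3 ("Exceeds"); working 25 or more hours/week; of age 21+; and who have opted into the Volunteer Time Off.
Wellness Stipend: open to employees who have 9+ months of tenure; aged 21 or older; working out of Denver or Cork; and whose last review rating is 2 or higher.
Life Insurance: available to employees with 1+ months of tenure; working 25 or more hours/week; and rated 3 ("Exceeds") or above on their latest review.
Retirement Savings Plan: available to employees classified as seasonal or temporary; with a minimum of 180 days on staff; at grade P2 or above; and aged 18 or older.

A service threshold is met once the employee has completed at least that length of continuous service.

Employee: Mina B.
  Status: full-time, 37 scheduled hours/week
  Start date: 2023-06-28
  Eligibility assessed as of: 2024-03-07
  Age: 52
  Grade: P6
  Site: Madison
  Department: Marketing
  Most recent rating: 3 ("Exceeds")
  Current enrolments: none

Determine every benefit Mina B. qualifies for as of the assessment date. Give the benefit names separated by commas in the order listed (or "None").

Service from 2023-06-28 to 2024-03-07: 253 days.
Adoption Assistance — service 253 days < 3 years (≈1095 days) ✗ → not eligible.
Volunteer Time Off — status full-time ✓ (not excluded); service 253 days < 9 months (≈270 days) ✗ → not eligible.
Health Insurance — service 253 days ≥ 3 months (≈90 days) ✓; rating 3 ≥ 3 ✓; 37 hrs/wk ≥ 25 ✓; age 52 ≥ 21 ✓; not enrolled in Volunteer Time Off ✗ → not eligible.
Wellness Stipend — service 253 days < 9 months (≈270 days) ✗ → not eligible.
Life Insurance — service 253 days ≥ 1 month (≈30 days) ✓; 37 hrs/wk ≥ 25 ✓; rating 3 ≥ 3 ✓ → eligible.
Retirement Savings Plan — status full-time ✗ (requires seasonal or temporary) → not eligible.

Life Insurance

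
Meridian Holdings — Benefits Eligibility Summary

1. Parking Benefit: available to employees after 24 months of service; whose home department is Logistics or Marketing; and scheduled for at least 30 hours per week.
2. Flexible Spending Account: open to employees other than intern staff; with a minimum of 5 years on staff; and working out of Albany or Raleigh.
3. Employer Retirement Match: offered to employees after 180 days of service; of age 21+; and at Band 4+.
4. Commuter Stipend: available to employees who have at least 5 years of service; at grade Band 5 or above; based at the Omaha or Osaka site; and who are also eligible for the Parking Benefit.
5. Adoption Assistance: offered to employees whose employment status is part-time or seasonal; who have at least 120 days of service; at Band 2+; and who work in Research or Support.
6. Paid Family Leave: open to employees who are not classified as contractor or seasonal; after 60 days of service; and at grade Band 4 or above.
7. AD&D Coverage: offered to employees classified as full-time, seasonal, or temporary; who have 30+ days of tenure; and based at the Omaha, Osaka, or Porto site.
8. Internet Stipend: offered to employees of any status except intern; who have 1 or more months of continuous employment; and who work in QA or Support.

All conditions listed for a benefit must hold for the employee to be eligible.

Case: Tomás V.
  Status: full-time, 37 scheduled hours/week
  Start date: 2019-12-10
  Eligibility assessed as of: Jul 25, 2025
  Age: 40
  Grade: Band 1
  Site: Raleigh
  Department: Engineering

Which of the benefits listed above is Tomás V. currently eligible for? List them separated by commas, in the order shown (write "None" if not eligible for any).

Flexible Spending Account

Service from 2019-12-10 to Jul 25, 2025: 2054 days.
Parking Benefit — service 2054 days ≥ 24 months (≈720 days) ✓; dept Engineering ✗ → not eligible.
Flexible Spending Account — status full-time ✓ (not excluded); service 2054 days ≥ 5 years (≈1825 days) ✓; site Raleigh ✓ → eligible.
Employer Retirement Match — service 2054 days ≥ 180 days ✓; age 40 ≥ 21 ✓; grade Band 1 < Band 4 ✗ → not eligible.
Commuter Stipend — service 2054 days ≥ 5 years (≈1825 days) ✓; grade Band 1 < Band 5 ✗ → not eligible.
Adoption Assistance — status full-time ✗ (requires part-time or seasonal) → not eligible.
Paid Family Leave — status full-time ✓ (not excluded); service 2054 days ≥ 60 days ✓; grade Band 1 < Band 4 ✗ → not eligible.
AD&D Coverage — status full-time ✓; service 2054 days ≥ 30 days ✓; site Raleigh ✗ (not Omaha, Osaka, or Porto) → not eligible.
Internet Stipend — status full-time ✓ (not excluded); service 2054 days ≥ 1 month (≈30 days) ✓; dept Engineering ✗ → not eligible.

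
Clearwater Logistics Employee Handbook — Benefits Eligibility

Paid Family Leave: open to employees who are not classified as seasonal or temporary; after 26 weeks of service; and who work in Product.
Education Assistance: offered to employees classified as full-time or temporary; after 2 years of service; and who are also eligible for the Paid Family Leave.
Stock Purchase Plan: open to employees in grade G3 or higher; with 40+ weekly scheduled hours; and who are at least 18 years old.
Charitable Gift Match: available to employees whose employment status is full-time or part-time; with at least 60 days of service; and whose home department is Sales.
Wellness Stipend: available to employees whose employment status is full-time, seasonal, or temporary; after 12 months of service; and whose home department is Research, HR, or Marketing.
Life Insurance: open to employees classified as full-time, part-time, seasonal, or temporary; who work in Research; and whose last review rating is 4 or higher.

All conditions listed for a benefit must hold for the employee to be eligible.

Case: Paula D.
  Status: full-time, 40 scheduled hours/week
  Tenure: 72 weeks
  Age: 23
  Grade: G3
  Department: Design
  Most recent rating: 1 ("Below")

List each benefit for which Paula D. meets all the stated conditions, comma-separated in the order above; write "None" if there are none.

Stock Purchase Plan

Paid Family Leave — status full-time ✓ (not excluded); service 72 weeks ≥ 26 weeks ✓; dept Design ✗ → not eligible.
Education Assistance — status full-time ✓; service 72 weeks < 2 years (≈730 days) ✗ → not eligible.
Stock Purchase Plan — grade G3 ≥ G3 ✓; 40 hrs/wk ≥ 40 ✓; age 23 ≥ 18 ✓ → eligible.
Charitable Gift Match — status full-time ✓; service 72 weeks ≥ 60 days ✓; dept Design ✗ → not eligible.
Wellness Stipend — status full-time ✓; service 72 weeks ≥ 12 months (≈360 days) ✓; dept Design ✗ → not eligible.
Life Insurance — status full-time ✓; dept Design ✗ → not eligible.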